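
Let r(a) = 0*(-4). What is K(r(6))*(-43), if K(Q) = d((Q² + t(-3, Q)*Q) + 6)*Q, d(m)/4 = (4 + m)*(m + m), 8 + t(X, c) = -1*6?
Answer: 0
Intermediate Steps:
r(a) = 0
t(X, c) = -14 (t(X, c) = -8 - 1*6 = -8 - 6 = -14)
d(m) = 8*m*(4 + m) (d(m) = 4*((4 + m)*(m + m)) = 4*((4 + m)*(2*m)) = 4*(2*m*(4 + m)) = 8*m*(4 + m))
K(Q) = 8*Q*(6 + Q² - 14*Q)*(10 + Q² - 14*Q) (K(Q) = (8*((Q² - 14*Q) + 6)*(4 + ((Q² - 14*Q) + 6)))*Q = (8*(6 + Q² - 14*Q)*(4 + (6 + Q² - 14*Q)))*Q = (8*(6 + Q² - 14*Q)*(10 + Q² - 14*Q))*Q = 8*Q*(6 + Q² - 14*Q)*(10 + Q² - 14*Q))
K(r(6))*(-43) = (8*0*(6 + 0² - 14*0)*(10 + 0² - 14*0))*(-43) = (8*0*(6 + 0 + 0)*(10 + 0 + 0))*(-43) = (8*0*6*10)*(-43) = 0*(-43) = 0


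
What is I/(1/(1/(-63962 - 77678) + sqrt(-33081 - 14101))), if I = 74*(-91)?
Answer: 3367/70820 - 6734*I*sqrt(47182) ≈ 0.047543 - 1.4627e+6*I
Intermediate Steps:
I = -6734
I/(1/(1/(-63962 - 77678) + sqrt(-33081 - 14101))) = -(6734/(-63962 - 77678) + 6734*sqrt(-33081 - 14101)) = -(-3367/70820 + 6734*I*sqrt(47182)) = -6734*(-1/141640 + I*sqrt(47182)) = 3367/70820 - 6734*I*sqrt(47182)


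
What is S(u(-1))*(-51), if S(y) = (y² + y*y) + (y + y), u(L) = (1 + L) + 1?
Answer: -204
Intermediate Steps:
u(L) = 2 + L
S(y) = 2*y + 2*y² (S(y) = (y² + y²) + 2*y = 2*y² + 2*y = 2*y + 2*y²)
S(u(-1))*(-51) = (2*(2 - 1)*(1 + (2 - 1)))*(-51) = (2*1*(1 + 1))*(-51) = (2*1*2)*(-51) = 4*(-51) = -204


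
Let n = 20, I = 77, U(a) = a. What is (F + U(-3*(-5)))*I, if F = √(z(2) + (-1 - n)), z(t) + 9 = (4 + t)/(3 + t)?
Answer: 1155 + 924*I*√5/5 ≈ 1155.0 + 413.23*I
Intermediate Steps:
z(t) = -9 + (4 + t)/(3 + t)
F = 12*I*√5/5 (F = √((-23 - 8*2)/(3 + 2) + (-1 - 1*20)) = √((-23 - 16)/5 + (-1 - 20)) = √((⅕)*(-39) - 21) = √(-39/5 - 21) = √(-144/5) = 12*I*√5/5 ≈ 5.3666*I)
(F + U(-3*(-5)))*I = (12*I*√5/5 - 3*(-5))*77 = (12*I*√5/5 + 15)*77 = (15 + 12*I*√5/5)*77 = 1155 + 924*I*√5/5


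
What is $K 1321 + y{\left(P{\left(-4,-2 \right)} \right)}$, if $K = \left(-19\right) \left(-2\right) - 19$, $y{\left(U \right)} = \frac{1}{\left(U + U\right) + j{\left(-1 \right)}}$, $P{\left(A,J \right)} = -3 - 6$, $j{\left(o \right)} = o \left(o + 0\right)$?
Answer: $\frac{426682}{17} \approx 25099.0$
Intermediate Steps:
$j{\left(o \right)} = o^{2}$ ($j{\left(o \right)} = o o = o^{2}$)
$P{\left(A,J \right)} = -9$ ($P{\left(A,J \right)} = -3 - 6 = -9$)
$y{\left(U \right)} = \frac{1}{1 + 2 U}$ ($y{\left(U \right)} = \frac{1}{\left(U + U\right) + \left(-1\right)^{2}} = \frac{1}{2 U + 1} = \frac{1}{1 + 2 U}$)
$K = 19$ ($K = 38 - 19 = 19$)
$K 1321 + y{\left(P{\left(-4,-2 \right)} \right)} = 19 \cdot 1321 + \frac{1}{1 + 2 \left(-9\right)} = 25099 + \frac{1}{1 - 18} = 25099 + \frac{1}{-17} = 25099 - \frac{1}{17} = \frac{426682}{17}$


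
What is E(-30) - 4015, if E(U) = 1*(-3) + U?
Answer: -4048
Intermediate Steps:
E(U) = -3 + U
E(-30) - 4015 = (-3 - 30) - 4015 = -33 - 4015 = -4048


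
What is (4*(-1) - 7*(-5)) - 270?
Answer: -239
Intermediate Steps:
(4*(-1) - 7*(-5)) - 270 = (-4 + 35) - 270 = 31 - 270 = -239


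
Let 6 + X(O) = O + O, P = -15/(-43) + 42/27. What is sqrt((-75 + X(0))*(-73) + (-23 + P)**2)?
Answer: sqrt(952234993)/387 ≈ 79.737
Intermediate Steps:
P = 737/387 (P = -15*(-1/43) + 42*(1/27) = 15/43 + 14/9 = 737/387 ≈ 1.9044)
X(O) = -6 + 2*O (X(O) = -6 + (O + O) = -6 + 2*O)
sqrt((-75 + X(0))*(-73) + (-23 + P)**2) = sqrt((-75 + (-6 + 2*0))*(-73) + (-23 + 737/387)**2) = sqrt((-75 + (-6 + 0))*(-73) + (-8164/387)**2) = sqrt((-75 - 6)*(-73) + 66650896/149769) = sqrt(-81*(-73) + 66650896/149769) = sqrt(5913 + 66650896/149769) = sqrt(952234993/149769) = sqrt(952234993)/387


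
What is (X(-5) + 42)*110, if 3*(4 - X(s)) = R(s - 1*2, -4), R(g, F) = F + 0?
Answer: 15620/3 ≈ 5206.7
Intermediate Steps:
R(g, F) = F
X(s) = 16/3 (X(s) = 4 - ⅓*(-4) = 4 + 4/3 = 16/3)
(X(-5) + 42)*110 = (16/3 + 42)*110 = (142/3)*110 = 15620/3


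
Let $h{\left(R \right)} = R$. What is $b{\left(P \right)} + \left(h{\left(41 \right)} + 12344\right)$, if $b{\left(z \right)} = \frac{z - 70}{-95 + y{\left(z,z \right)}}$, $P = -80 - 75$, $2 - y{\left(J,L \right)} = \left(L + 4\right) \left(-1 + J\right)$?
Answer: $\frac{97631030}{7883} \approx 12385.0$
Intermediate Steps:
$y{\left(J,L \right)} = 2 - \left(-1 + J\right) \left(4 + L\right)$ ($y{\left(J,L \right)} = 2 - \left(L + 4\right) \left(-1 + J\right) = 2 - \left(4 + L\right) \left(-1 + J\right) = 2 - \left(-1 + J\right) \left(4 + L\right)$)
$P = -155$
$b{\left(z \right)} = \frac{-70 + z}{-89 - z^{2} - 3 z}$ ($b{\left(z \right)} = \frac{z - 70}{-95 + \left(6 + z - 4 z - z z\right)} = \frac{-70 + z}{-95 + \left(6 + z - 4 z - z^{2}\right)} = \frac{-70 + z}{-95 - \left(-6 + z^{2} + 3 z\right)} = \frac{-70 + z}{-89 - z^{2} - 3 z}$)
$b{\left(P \right)} + \left(h{\left(41 \right)} + 12344\right) = \frac{70 - -155}{89 + \left(-155\right)^{2} + 3 \left(-155\right)} + \left(41 + 12344\right) = \frac{70 + 155}{89 + 24025 - 465} + 12385 = \frac{1}{23649} \cdot 225 + 12385 = \frac{75}{7883} + 12385 = \frac{97631030}{7883}$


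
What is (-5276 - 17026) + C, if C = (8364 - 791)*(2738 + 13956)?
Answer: 126401360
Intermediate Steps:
C = 126423662 (C = 7573*16694 = 126423662)
(-5276 - 17026) + C = (-5276 - 17026) + 126423662 = -22302 + 126423662 = 126401360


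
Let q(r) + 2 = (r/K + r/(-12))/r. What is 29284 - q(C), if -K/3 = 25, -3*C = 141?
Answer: 8785829/300 ≈ 29286.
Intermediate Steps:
C = -47 (C = -⅓*141 = -47)
K = -75 (K = -3*25 = -75)
q(r) = -629/300 (q(r) = -2 + (r/(-75) + r/(-12))/r = -2 + (r*(-1/75) + r*(-1/12))/r = -2 + (-r/75 - r/12)/r = -2 + (-29*r/300)/r = -2 - 29/300 = -629/300)
29284 - q(C) = 29284 - 1*(-629/300) = 29284 + 629/300 = 8785829/300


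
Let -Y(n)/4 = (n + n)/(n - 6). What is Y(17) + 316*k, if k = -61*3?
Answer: -636244/11 ≈ -57840.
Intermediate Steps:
Y(n) = -8*n/(-6 + n) (Y(n) = -4*(n + n)/(n - 6) = -4*2*n/(-6 + n) = -8*n/(-6 + n))
k = -183
Y(17) + 316*k = -8*17/(-6 + 17) + 316*(-183) = -8*17/11 - 57828 = -8*17*1/11 - 57828 = -136/11 - 57828 = -636244/11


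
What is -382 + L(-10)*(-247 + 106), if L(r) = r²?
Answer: -14482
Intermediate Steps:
-382 + L(-10)*(-247 + 106) = -382 + (-10)²*(-247 + 106) = -382 + 100*(-141) = -382 - 14100 = -14482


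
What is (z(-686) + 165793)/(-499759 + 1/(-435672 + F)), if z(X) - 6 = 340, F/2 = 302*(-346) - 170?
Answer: -107158990444/322342555965 ≈ -0.33244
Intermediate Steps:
F = -209324 (F = 2*(302*(-346) - 170) = 2*(-104492 - 170) = 2*(-104662) = -209324)
z(X) = 346 (z(X) = 6 + 340 = 346)
(z(-686) + 165793)/(-499759 + 1/(-435672 + F)) = (346 + 165793)/(-499759 + 1/(-435672 - 209324)) = 166139/(-499759 + 1/(-644996)) = 166139/(-499759 - 1/644996) = 166139/(-322342555965/644996) = 166139*(-644996/322342555965) = -107158990444/322342555965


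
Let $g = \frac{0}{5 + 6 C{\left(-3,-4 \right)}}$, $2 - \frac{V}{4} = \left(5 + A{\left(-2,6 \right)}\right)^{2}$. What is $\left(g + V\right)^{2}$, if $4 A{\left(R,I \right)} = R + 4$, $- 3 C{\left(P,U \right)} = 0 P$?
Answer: $12769$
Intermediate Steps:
$C{\left(P,U \right)} = 0$ ($C{\left(P,U \right)} = - \frac{0 P}{3} = \left(- \frac{1}{3}\right) 0 = 0$)
$A{\left(R,I \right)} = 1 + \frac{R}{4}$ ($A{\left(R,I \right)} = \frac{R + 4}{4} = \frac{4 + R}{4} = 1 + \frac{R}{4}$)
$V = -113$ ($V = 8 - 4 \left(5 + \left(1 + \frac{1}{4} \left(-2\right)\right)\right)^{2} = 8 - 4 \left(5 + \left(1 - \frac{1}{2}\right)\right)^{2} = 8 - 4 \left(5 + \frac{1}{2}\right)^{2} = 8 - 4 \left(\frac{11}{2}\right)^{2} = 8 - 121 = -113$)
$g = 0$ ($g = \frac{0}{5 + 6 \cdot 0} = \frac{0}{5 + 0} = \frac{0}{5} = 0 \cdot \frac{1}{5} = 0$)
$\left(g + V\right)^{2} = \left(0 - 113\right)^{2} = \left(-113\right)^{2} = 12769$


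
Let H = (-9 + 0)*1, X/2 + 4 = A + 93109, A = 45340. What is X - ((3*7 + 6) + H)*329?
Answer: 270968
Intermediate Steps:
X = 276890 (X = -8 + 2*(45340 + 93109) = -8 + 2*138449 = -8 + 276898 = 276890)
H = -9 (H = -9*1 = -9)
X - ((3*7 + 6) + H)*329 = 276890 - ((3*7 + 6) - 9)*329 = 276890 - ((21 + 6) - 9)*329 = 276890 - (27 - 9)*329 = 276890 - 18*329 = 276890 - 1*5922 = 276890 - 5922 = 270968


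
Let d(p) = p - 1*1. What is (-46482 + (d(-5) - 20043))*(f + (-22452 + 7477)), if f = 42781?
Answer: -1849960986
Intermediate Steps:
d(p) = -1 + p (d(p) = p - 1 = -1 + p)
(-46482 + (d(-5) - 20043))*(f + (-22452 + 7477)) = (-46482 + ((-1 - 5) - 20043))*(42781 + (-22452 + 7477)) = (-46482 + (-6 - 20043))*(42781 - 14975) = (-46482 - 20049)*27806 = -66531*27806 = -1849960986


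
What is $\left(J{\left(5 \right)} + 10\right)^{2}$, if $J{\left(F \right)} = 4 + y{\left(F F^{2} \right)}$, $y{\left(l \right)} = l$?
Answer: $19321$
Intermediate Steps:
$J{\left(F \right)} = 4 + F^{3}$ ($J{\left(F \right)} = 4 + F F^{2} = 4 + F^{3}$)
$\left(J{\left(5 \right)} + 10\right)^{2} = \left(\left(4 + 5^{3}\right) + 10\right)^{2} = \left(\left(4 + 125\right) + 10\right)^{2} = \left(129 + 10\right)^{2} = 139^{2} = 19321$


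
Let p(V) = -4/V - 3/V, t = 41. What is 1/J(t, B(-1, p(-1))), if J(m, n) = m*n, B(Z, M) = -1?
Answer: -1/41 ≈ -0.024390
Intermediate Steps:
p(V) = -7/V
1/J(t, B(-1, p(-1))) = 1/(41*(-1)) = 1/(-41) = -1/41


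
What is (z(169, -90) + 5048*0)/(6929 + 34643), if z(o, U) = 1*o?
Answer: 169/41572 ≈ 0.0040652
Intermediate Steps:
z(o, U) = o
(z(169, -90) + 5048*0)/(6929 + 34643) = (169 + 5048*0)/(6929 + 34643) = (169 + 0)/41572 = 169*(1/41572) = 169/41572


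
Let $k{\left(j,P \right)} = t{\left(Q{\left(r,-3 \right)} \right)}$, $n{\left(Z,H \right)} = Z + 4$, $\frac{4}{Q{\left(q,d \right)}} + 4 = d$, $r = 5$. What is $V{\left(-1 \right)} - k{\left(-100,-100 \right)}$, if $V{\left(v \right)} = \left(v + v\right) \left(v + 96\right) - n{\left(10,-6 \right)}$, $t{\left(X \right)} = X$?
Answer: $- \frac{1424}{7} \approx -203.43$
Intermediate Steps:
$Q{\left(q,d \right)} = \frac{4}{-4 + d}$
$n{\left(Z,H \right)} = 4 + Z$
$k{\left(j,P \right)} = - \frac{4}{7}$ ($k{\left(j,P \right)} = \frac{4}{-4 - 3} = \frac{4}{-7} = 4 \left(- \frac{1}{7}\right) = - \frac{4}{7}$)
$V{\left(v \right)} = -14 + 2 v \left(96 + v\right)$ ($V{\left(v \right)} = \left(v + v\right) \left(v + 96\right) - \left(4 + 10\right) = 2 v \left(96 + v\right) - 14 = -14 + 2 v \left(96 + v\right)$)
$V{\left(-1 \right)} - k{\left(-100,-100 \right)} = \left(-14 + 2 \left(-1\right)^{2} + 192 \left(-1\right)\right) - - \frac{4}{7} = \left(-14 + 2 \cdot 1 - 192\right) + \frac{4}{7} = \left(-14 + 2 - 192\right) + \frac{4}{7} = -204 + \frac{4}{7} = - \frac{1424}{7}$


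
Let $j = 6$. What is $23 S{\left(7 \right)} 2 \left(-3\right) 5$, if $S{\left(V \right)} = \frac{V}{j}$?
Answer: $-805$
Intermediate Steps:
$S{\left(V \right)} = \frac{V}{6}$
$23 S{\left(7 \right)} 2 \left(-3\right) 5 = 23 \cdot \frac{1}{6} \cdot 7 \cdot 2 \left(-3\right) 5 = 23 \cdot \frac{7}{6} \left(\left(-6\right) 5\right) = \frac{161}{6} \left(-30\right) = -805$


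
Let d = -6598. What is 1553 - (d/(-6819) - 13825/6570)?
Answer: 4641774187/2986722 ≈ 1554.1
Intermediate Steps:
1553 - (d/(-6819) - 13825/6570) = 1553 - (-6598/(-6819) - 13825/6570) = 1553 - (-6598*(-1/6819) - 13825*1/6570) = 1553 - (6598/6819 - 2765/1314) = 1553 - 1*(-3394921/2986722) = 1553 + 3394921/2986722 = 4641774187/2986722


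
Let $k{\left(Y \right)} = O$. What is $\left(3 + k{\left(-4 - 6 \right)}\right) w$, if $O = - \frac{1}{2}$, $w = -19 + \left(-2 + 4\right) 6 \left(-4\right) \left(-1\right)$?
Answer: $\frac{145}{2} \approx 72.5$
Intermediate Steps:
$w = 29$ ($w = -19 + 2 \cdot 6 \left(-4\right) \left(-1\right) = -19 + 12 \left(-4\right) \left(-1\right) = -19 - -48 = -19 + 48 = 29$)
$O = - \frac{1}{2}$ ($O = \left(-1\right) \frac{1}{2} = - \frac{1}{2} \approx -0.5$)
$k{\left(Y \right)} = - \frac{1}{2}$
$\left(3 + k{\left(-4 - 6 \right)}\right) w = \left(3 - \frac{1}{2}\right) 29 = \frac{5}{2} \cdot 29 = \frac{145}{2}$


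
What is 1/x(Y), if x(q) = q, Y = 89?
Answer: 1/89 ≈ 0.011236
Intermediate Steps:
1/x(Y) = 1/89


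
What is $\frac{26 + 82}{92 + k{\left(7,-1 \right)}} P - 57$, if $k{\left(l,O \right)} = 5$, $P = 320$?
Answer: $\frac{29031}{97} \approx 299.29$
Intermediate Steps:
$\frac{26 + 82}{92 + k{\left(7,-1 \right)}} P - 57 = \frac{26 + 82}{92 + 5} \cdot 320 - 57 = \frac{108}{97} \cdot 320 - 57 = \frac{34560}{97} - 57 = \frac{29031}{97}$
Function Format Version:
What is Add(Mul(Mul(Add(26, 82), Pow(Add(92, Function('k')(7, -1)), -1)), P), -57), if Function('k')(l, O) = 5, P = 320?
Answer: Rational(29031, 97) ≈ 299.29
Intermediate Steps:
Add(Mul(Mul(Add(26, 82), Pow(Add(92, Function('k')(7, -1)), -1)), P), -57) = Add(Mul(Mul(Add(26, 82), Pow(Add(92, 5), -1)), 320), -57) = Add(Mul(Mul(108, Pow(97, -1)), 320), -57) = Add(Mul(Mul(108, Rational(1, 97)), 320), -57) = Add(Mul(Rational(108, 97), 320), -57) = Add(Rational(34560, 97), -57) = Rational(29031, 97)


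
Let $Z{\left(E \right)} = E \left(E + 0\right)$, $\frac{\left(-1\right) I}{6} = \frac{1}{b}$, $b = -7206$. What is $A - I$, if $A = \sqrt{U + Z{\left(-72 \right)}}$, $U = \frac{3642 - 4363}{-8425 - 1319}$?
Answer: $- \frac{1}{1201} + \frac{\sqrt{627812097}}{348} \approx 72.0$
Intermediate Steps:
$U = \frac{103}{1392}$ ($U = - \frac{721}{-9744} = \left(-721\right) \left(- \frac{1}{9744}\right) = \frac{103}{1392} \approx 0.073994$)
$I = \frac{1}{1201}$ ($I = - \frac{6}{-7206} = \left(-6\right) \left(- \frac{1}{7206}\right) = \frac{1}{1201} \approx 0.00083264$)
$Z{\left(E \right)} = E^{2}$ ($Z{\left(E \right)} = E E = E^{2}$)
$A = \frac{\sqrt{627812097}}{348}$ ($A = \sqrt{\frac{103}{1392} + \left(-72\right)^{2}} = \sqrt{\frac{103}{1392} + 5184} = \sqrt{\frac{7216231}{1392}} = \frac{\sqrt{627812097}}{348} \approx 72.0$)
$A - I = \frac{\sqrt{627812097}}{348} - \frac{1}{1201} = - \frac{1}{1201} + \frac{\sqrt{627812097}}{348}$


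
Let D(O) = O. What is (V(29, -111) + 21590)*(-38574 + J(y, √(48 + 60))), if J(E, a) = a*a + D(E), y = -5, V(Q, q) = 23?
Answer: -831473723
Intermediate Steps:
J(E, a) = E + a² (J(E, a) = a*a + E = a² + E = E + a²)
(V(29, -111) + 21590)*(-38574 + J(y, √(48 + 60))) = (23 + 21590)*(-38574 + (-5 + (√(48 + 60))²)) = 21613*(-38574 + (-5 + (√108)²)) = 21613*(-38574 + (-5 + (6*√3)²)) = 21613*(-38574 + (-5 + 108)) = 21613*(-38574 + 103) = 21613*(-38471) = -831473723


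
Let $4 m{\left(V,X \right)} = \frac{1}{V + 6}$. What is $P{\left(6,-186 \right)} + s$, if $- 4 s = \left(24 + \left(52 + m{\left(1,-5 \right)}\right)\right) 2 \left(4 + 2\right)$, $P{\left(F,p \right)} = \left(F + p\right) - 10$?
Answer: $- \frac{11707}{28} \approx -418.11$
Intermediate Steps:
$m{\left(V,X \right)} = \frac{1}{4 \left(6 + V\right)}$ ($m{\left(V,X \right)} = \frac{1}{4 \left(V + 6\right)} = \frac{1}{4 \left(6 + V\right)}$)
$P{\left(F,p \right)} = -10 + F + p$
$s = - \frac{6387}{28}$ ($s = - \frac{\left(24 + \left(52 + \frac{1}{4 \left(6 + 1\right)}\right)\right) 2 \left(4 + 2\right)}{4} = - \frac{\left(24 + \left(52 + \frac{1}{4 \cdot 7}\right)\right) 2 \cdot 6}{4} = - \frac{\left(24 + \left(52 + \frac{1}{4} \cdot \frac{1}{7}\right)\right) 12}{4} = - \frac{\left(24 + \left(52 + \frac{1}{28}\right)\right) 12}{4} = - \frac{\left(24 + \frac{1457}{28}\right) 12}{4} = - \frac{\frac{2129}{28} \cdot 12}{4} = \left(- \frac{1}{4}\right) \frac{6387}{7} = - \frac{6387}{28} \approx -228.11$)
$P{\left(6,-186 \right)} + s = \left(-10 + 6 - 186\right) - \frac{6387}{28} = -190 - \frac{6387}{28} = - \frac{11707}{28}$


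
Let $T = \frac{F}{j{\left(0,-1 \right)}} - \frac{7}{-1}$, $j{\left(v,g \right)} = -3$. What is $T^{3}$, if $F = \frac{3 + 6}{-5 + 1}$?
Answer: $\frac{29791}{64} \approx 465.48$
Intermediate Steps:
$F = - \frac{9}{4}$ ($F = \frac{9}{-4} = 9 \left(- \frac{1}{4}\right) = - \frac{9}{4} \approx -2.25$)
$T = \frac{31}{4}$ ($T = - \frac{9}{4 \left(-3\right)} - \frac{7}{-1} = \left(- \frac{9}{4}\right) \left(- \frac{1}{3}\right) - -7 = \frac{3}{4} + 7 = \frac{31}{4} \approx 7.75$)
$T^{3} = \left(\frac{31}{4}\right)^{3} = \frac{29791}{64}$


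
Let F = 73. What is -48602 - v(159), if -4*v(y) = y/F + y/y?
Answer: -3547888/73 ≈ -48601.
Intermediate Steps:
v(y) = -¼ - y/292 (v(y) = -(y/73 + y/y)/4 = -(y*(1/73) + 1)/4 = -(y/73 + 1)/4 = -(1 + y/73)/4 = -¼ - y/292)
-48602 - v(159) = -48602 - (-¼ - 1/292*159) = -48602 - (-¼ - 159/292) = -48602 - 1*(-58/73) = -48602 + 58/73 = -3547888/73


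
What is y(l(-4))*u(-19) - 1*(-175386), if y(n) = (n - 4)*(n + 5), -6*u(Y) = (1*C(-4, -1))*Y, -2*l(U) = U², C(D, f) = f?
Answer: 175272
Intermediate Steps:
l(U) = -U²/2
u(Y) = Y/6 (u(Y) = -1*(-1)*Y/6 = -(-1)*Y/6 = Y/6)
y(n) = (-4 + n)*(5 + n)
y(l(-4))*u(-19) - 1*(-175386) = (-20 - ½*(-4)² + (-½*(-4)²)²)*((⅙)*(-19)) - 1*(-175386) = (-20 - ½*16 + (-½*16)²)*(-19/6) + 175386 = (-20 - 8 + (-8)²)*(-19/6) + 175386 = (-20 - 8 + 64)*(-19/6) + 175386 = 36*(-19/6) + 175386 = -114 + 175386 = 175272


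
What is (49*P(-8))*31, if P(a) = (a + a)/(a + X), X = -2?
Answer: 12152/5 ≈ 2430.4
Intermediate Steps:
P(a) = 2*a/(-2 + a) (P(a) = (a + a)/(a - 2) = (2*a)/(-2 + a) = 2*a/(-2 + a))
(49*P(-8))*31 = (49*(2*(-8)/(-2 - 8)))*31 = (49*(2*(-8)/(-10)))*31 = (49*(2*(-8)*(-⅒)))*31 = (49*(8/5))*31 = (392/5)*31 = 12152/5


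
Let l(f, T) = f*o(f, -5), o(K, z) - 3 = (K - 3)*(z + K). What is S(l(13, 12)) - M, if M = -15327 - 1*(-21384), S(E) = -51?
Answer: -6108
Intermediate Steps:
o(K, z) = 3 + (-3 + K)*(K + z) (o(K, z) = 3 + (K - 3)*(z + K) = 3 + (-3 + K)*(K + z))
l(f, T) = f*(18 + f**2 - 8*f) (l(f, T) = f*(3 + f**2 - 3*f - 3*(-5) + f*(-5)) = f*(3 + f**2 - 3*f + 15 - 5*f) = f*(18 + f**2 - 8*f))
M = 6057 (M = -15327 + 21384 = 6057)
S(l(13, 12)) - M = -51 - 1*6057 = -51 - 6057 = -6108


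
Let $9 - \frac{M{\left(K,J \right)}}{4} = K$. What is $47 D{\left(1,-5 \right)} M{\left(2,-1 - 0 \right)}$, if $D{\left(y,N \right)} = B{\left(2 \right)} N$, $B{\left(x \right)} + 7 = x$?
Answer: $32900$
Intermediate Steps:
$B{\left(x \right)} = -7 + x$
$M{\left(K,J \right)} = 36 - 4 K$
$D{\left(y,N \right)} = - 5 N$ ($D{\left(y,N \right)} = \left(-7 + 2\right) N = - 5 N$)
$47 D{\left(1,-5 \right)} M{\left(2,-1 - 0 \right)} = 47 \left(\left(-5\right) \left(-5\right)\right) \left(36 - 8\right) = 47 \cdot 25 \left(36 - 8\right) = 1175 \cdot 28 = 32900$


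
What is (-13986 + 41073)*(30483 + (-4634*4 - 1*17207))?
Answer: -142477620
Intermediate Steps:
(-13986 + 41073)*(30483 + (-4634*4 - 1*17207)) = 27087*(30483 + (-18536 - 17207)) = 27087*(30483 - 35743) = 27087*(-5260) = -142477620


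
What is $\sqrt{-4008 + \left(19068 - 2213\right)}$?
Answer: $\sqrt{12847} \approx 113.34$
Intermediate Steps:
$\sqrt{-4008 + \left(19068 - 2213\right)} = \sqrt{-4008 + 16855} = \sqrt{12847}$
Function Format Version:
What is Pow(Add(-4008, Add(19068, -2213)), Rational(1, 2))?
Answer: Pow(12847, Rational(1, 2)) ≈ 113.34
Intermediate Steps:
Pow(Add(-4008, Add(19068, -2213)), Rational(1, 2)) = Pow(Add(-4008, 16855), Rational(1, 2)) = Pow(12847, Rational(1, 2))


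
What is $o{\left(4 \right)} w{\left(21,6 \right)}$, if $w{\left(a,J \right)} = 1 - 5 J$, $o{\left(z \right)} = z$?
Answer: $-116$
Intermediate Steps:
$o{\left(4 \right)} w{\left(21,6 \right)} = 4 \left(1 - 30\right) = 4 \left(-29\right) = -116$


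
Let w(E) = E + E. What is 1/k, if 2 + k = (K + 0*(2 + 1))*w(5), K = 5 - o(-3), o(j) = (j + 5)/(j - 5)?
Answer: 2/101 ≈ 0.019802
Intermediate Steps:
w(E) = 2*E
o(j) = (5 + j)/(-5 + j)
K = 21/4 (K = 5 - (5 - 3)/(-5 - 3) = 5 - 2/(-8) = 5 - (-1)*2/8 = 5 - 1*(-1/4) = 5 + 1/4 = 21/4 ≈ 5.2500)
k = 101/2 (k = -2 + (21/4 + 0*(2 + 1))*(2*5) = -2 + (21/4 + 0*3)*10 = -2 + (21/4 + 0)*10 = -2 + (21/4)*10 = -2 + 105/2 = 101/2 ≈ 50.500)
1/k = 1/(101/2) = 2/101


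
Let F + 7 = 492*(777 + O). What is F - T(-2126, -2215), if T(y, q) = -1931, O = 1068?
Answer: 909664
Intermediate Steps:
F = 907733 (F = -7 + 492*(777 + 1068) = -7 + 492*1845 = -7 + 907740 = 907733)
F - T(-2126, -2215) = 907733 - 1*(-1931) = 907733 + 1931 = 909664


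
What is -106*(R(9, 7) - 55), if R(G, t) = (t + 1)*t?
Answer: -106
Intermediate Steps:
R(G, t) = t*(1 + t) (R(G, t) = (1 + t)*t = t*(1 + t))
-106*(R(9, 7) - 55) = -106*(7*(1 + 7) - 55) = -106*(7*8 - 55) = -106*(56 - 55) = -106*1 = -106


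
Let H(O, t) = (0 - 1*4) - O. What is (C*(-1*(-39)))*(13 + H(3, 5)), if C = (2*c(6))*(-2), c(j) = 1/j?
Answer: -156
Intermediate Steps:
c(j) = 1/j
C = -⅔ (C = (2/6)*(-2) = (2*(⅙))*(-2) = (⅓)*(-2) = -⅔ ≈ -0.66667)
H(O, t) = -4 - O (H(O, t) = (0 - 4) - O = -4 - O)
(C*(-1*(-39)))*(13 + H(3, 5)) = (-(-2)*(-39)/3)*(13 + (-4 - 1*3)) = (-⅔*39)*(13 + (-4 - 3)) = -26*(13 - 7) = -26*6 = -156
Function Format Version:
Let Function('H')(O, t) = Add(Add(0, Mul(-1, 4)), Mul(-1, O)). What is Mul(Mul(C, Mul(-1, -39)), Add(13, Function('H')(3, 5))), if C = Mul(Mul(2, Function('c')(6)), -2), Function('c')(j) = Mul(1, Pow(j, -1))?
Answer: -156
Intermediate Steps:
Function('c')(j) = Pow(j, -1)
C = Rational(-2, 3) (C = Mul(Mul(2, Pow(6, -1)), -2) = Mul(Mul(2, Rational(1, 6)), -2) = Mul(Rational(1, 3), -2) = Rational(-2, 3) ≈ -0.66667)
Function('H')(O, t) = Add(-4, Mul(-1, O)) (Function('H')(O, t) = Add(Add(0, -4), Mul(-1, O)) = Add(-4, Mul(-1, O)))
Mul(Mul(C, Mul(-1, -39)), Add(13, Function('H')(3, 5))) = Mul(Mul(Rational(-2, 3), Mul(-1, -39)), Add(13, Add(-4, Mul(-1, 3)))) = Mul(Mul(Rational(-2, 3), 39), Add(13, Add(-4, -3))) = Mul(-26, Add(13, -7)) = Mul(-26, 6) = -156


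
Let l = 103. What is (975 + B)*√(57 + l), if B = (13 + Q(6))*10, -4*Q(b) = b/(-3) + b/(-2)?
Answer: 4470*√10 ≈ 14135.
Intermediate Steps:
Q(b) = 5*b/24 (Q(b) = -(b/(-3) + b/(-2))/4 = -(b*(-⅓) + b*(-½))/4 = -(-b/3 - b/2)/4 = -(-5)*b/24 = 5*b/24)
B = 285/2 (B = (13 + (5/24)*6)*10 = (13 + 5/4)*10 = (57/4)*10 = 285/2 ≈ 142.50)
(975 + B)*√(57 + l) = (975 + 285/2)*√(57 + 103) = 2235*√160/2 = 2235*(4*√10)/2 = 4470*√10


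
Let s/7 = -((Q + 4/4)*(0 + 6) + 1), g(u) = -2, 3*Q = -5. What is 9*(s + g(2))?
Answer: 171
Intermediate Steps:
Q = -5/3 (Q = (⅓)*(-5) = -5/3 ≈ -1.6667)
s = 21 (s = 7*(-((-5/3 + 4/4)*(0 + 6) + 1)) = 7*(-((-5/3 + 4*(¼))*6 + 1)) = 7*(-((-5/3 + 1)*6 + 1)) = 7*(-(-⅔*6 + 1)) = 7*(-(-4 + 1)) = 7*(-1*(-3)) = 7*3 = 21)
9*(s + g(2)) = 9*(21 - 2) = 9*19 = 171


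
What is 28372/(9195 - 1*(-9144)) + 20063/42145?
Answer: 1563673297/772897155 ≈ 2.0231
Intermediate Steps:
28372/(9195 - 1*(-9144)) + 20063/42145 = 28372/(9195 + 9144) + 20063*(1/42145) = 28372/18339 + 20063/42145 = 1563673297/772897155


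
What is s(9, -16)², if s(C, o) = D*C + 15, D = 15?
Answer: 22500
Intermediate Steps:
s(C, o) = 15 + 15*C (s(C, o) = 15*C + 15 = 15 + 15*C)
s(9, -16)² = (15 + 15*9)² = (15 + 135)² = 150² = 22500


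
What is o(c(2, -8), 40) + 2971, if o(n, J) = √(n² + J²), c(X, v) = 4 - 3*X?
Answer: 2971 + 2*√401 ≈ 3011.1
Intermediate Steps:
o(n, J) = √(J² + n²)
o(c(2, -8), 40) + 2971 = √(40² + (4 - 3*2)²) + 2971 = √(1600 + (4 - 6)²) + 2971 = √(1600 + (-2)²) + 2971 = √(1600 + 4) + 2971 = √1604 + 2971 = 2*√401 + 2971 = 2971 + 2*√401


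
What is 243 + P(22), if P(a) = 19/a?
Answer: 5365/22 ≈ 243.86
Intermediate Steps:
243 + P(22) = 243 + 19/22 = 5365/22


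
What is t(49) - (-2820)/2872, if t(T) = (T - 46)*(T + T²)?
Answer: 5278005/718 ≈ 7351.0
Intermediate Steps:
t(T) = (-46 + T)*(T + T²)
t(49) - (-2820)/2872 = 49*(-46 + 49² - 45*49) - (-2820)/2872 = 49*(-46 + 2401 - 2205) - (-2820)/2872 = 49*150 - 1*(-705/718) = 7350 + 705/718 = 5278005/718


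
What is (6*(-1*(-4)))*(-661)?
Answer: -15864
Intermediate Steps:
(6*(-1*(-4)))*(-661) = (6*4)*(-661) = 24*(-661) = -15864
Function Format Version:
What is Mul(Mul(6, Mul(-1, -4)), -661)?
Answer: -15864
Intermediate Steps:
Mul(Mul(6, Mul(-1, -4)), -661) = Mul(Mul(6, 4), -661) = Mul(24, -661) = -15864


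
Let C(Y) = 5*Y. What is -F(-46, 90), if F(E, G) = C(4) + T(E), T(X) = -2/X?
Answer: -461/23 ≈ -20.043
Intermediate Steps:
F(E, G) = 20 - 2/E (F(E, G) = 5*4 - 2/E = 20 - 2/E)
-F(-46, 90) = -(20 - 2/(-46)) = -(20 - 2*(-1/46)) = -(20 + 1/23) = -1*461/23 = -461/23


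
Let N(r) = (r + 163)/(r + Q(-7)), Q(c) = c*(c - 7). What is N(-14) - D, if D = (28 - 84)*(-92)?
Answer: -432619/84 ≈ -5150.2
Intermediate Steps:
Q(c) = c*(-7 + c)
D = 5152 (D = -56*(-92) = 5152)
N(r) = (163 + r)/(98 + r) (N(r) = (r + 163)/(r - 7*(-7 - 7)) = (163 + r)/(r - 7*(-14)) = (163 + r)/(r + 98) = (163 + r)/(98 + r))
N(-14) - D = (163 - 14)/(98 - 14) - 1*5152 = 149/84 - 5152 = -432619/84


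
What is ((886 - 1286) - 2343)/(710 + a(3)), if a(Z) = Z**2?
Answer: -2743/719 ≈ -3.8150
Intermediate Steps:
((886 - 1286) - 2343)/(710 + a(3)) = ((886 - 1286) - 2343)/(710 + 3**2) = (-400 - 2343)/(710 + 9) = -2743/719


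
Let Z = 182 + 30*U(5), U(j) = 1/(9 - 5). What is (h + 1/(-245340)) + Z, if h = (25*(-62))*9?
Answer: -3376001071/245340 ≈ -13761.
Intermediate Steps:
U(j) = 1/4
h = -13950 (h = -1550*9 = -13950)
Z = 379/2 (Z = 182 + 30*(1/4) = 182 + 15/2 = 379/2 ≈ 189.50)
(h + 1/(-245340)) + Z = (-13950 + 1/(-245340)) + 379/2 = (-13950 - 1/245340) + 379/2 = -3422493001/245340 + 379/2 = -3376001071/245340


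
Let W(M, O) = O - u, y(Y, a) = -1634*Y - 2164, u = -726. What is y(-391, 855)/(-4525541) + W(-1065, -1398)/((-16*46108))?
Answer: -14584137059/104331822214 ≈ -0.13979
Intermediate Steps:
y(Y, a) = -2164 - 1634*Y
W(M, O) = 726 + O (W(M, O) = O - 1*(-726) = O + 726 = 726 + O)
y(-391, 855)/(-4525541) + W(-1065, -1398)/((-16*46108)) = (-2164 - 1634*(-391))/(-4525541) + (726 - 1398)/((-16*46108)) = (-2164 + 638894)*(-1/4525541) - 672/(-737728) = 636730*(-1/4525541) - 672*(-1/737728) = -636730/4525541 + 21/23054 = -14584137059/104331822214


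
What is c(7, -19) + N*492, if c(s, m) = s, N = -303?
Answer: -149069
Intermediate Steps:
c(7, -19) + N*492 = 7 - 303*492 = 7 - 149076 = -149069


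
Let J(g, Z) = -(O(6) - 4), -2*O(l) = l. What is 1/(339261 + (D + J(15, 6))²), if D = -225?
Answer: 1/386785 ≈ 2.5854e-6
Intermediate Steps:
O(l) = -l/2
J(g, Z) = 7 (J(g, Z) = -(-½*6 - 4) = -(-3 - 4) = -1*(-7) = 7)
1/(339261 + (D + J(15, 6))²) = 1/(339261 + (-225 + 7)²) = 1/(339261 + (-218)²) = 1/(339261 + 47524) = 1/386785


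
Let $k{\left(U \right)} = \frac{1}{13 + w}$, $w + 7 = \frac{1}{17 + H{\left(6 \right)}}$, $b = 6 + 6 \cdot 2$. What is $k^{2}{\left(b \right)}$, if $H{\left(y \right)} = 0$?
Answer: $\frac{289}{10609} \approx 0.027241$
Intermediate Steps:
$b = 18$ ($b = 6 + 12 = 18$)
$w = - \frac{118}{17}$ ($w = -7 + \frac{1}{17 + 0} = -7 + \frac{1}{17} = - \frac{118}{17} \approx -6.9412$)
$k{\left(U \right)} = \frac{17}{103}$ ($k{\left(U \right)} = \frac{1}{13 - \frac{118}{17}} = \frac{1}{\frac{103}{17}} = \frac{17}{103}$)
$k^{2}{\left(b \right)} = \left(\frac{17}{103}\right)^{2} = \frac{289}{10609}$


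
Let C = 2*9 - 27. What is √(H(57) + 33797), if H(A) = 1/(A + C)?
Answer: √4866771/12 ≈ 183.84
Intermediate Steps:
C = -9 (C = 18 - 27 = -9)
H(A) = 1/(-9 + A) (H(A) = 1/(A - 9) = 1/(-9 + A))
√(H(57) + 33797) = √(1/(-9 + 57) + 33797) = √(1/48 + 33797) = √(1622257/48) = √4866771/12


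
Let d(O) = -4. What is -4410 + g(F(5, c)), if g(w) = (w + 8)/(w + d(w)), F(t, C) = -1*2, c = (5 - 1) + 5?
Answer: -4411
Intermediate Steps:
c = 9 (c = 4 + 5 = 9)
F(t, C) = -2
g(w) = (8 + w)/(-4 + w) (g(w) = (w + 8)/(w - 4) = (8 + w)/(-4 + w))
-4410 + g(F(5, c)) = -4410 + (8 - 2)/(-4 - 2) = -4410 + 6/(-6) = -4410 - 1/6*6 = -4410 - 1 = -4411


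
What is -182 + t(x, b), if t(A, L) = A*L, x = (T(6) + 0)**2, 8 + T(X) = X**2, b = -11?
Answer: -8806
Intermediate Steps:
T(X) = -8 + X**2
x = 784 (x = ((-8 + 6**2) + 0)**2 = ((-8 + 36) + 0)**2 = (28 + 0)**2 = 28**2 = 784)
-182 + t(x, b) = -182 + 784*(-11) = -182 - 8624 = -8806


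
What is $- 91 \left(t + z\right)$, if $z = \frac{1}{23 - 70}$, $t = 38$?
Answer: $- \frac{162435}{47} \approx -3456.1$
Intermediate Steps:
$z = - \frac{1}{47}$ ($z = \frac{1}{-47} = - \frac{1}{47} \approx -0.021277$)
$- 91 \left(t + z\right) = - 91 \left(38 - \frac{1}{47}\right) = \left(-91\right) \frac{1785}{47} = - \frac{162435}{47}$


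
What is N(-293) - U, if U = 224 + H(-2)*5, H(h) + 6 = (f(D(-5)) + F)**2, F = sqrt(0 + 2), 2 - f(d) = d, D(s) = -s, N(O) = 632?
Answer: 383 + 30*sqrt(2) ≈ 425.43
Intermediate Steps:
f(d) = 2 - d
F = sqrt(2) ≈ 1.4142
H(h) = -6 + (-3 + sqrt(2))**2 (H(h) = -6 + ((2 - (-1)*(-5)) + sqrt(2))**2 = -6 + ((2 - 1*5) + sqrt(2))**2 = -6 + ((2 - 5) + sqrt(2))**2 = -6 + (-3 + sqrt(2))**2)
U = 249 - 30*sqrt(2) (U = 224 + (5 - 6*sqrt(2))*5 = 224 + (25 - 30*sqrt(2)) = 249 - 30*sqrt(2) ≈ 206.57)
N(-293) - U = 632 - (249 - 30*sqrt(2)) = 632 + (-249 + 30*sqrt(2)) = 383 + 30*sqrt(2)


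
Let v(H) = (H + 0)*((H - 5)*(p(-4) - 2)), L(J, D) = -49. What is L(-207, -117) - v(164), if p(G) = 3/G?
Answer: 71660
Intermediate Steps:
v(H) = H*(55/4 - 11*H/4) (v(H) = (H + 0)*((H - 5)*(3/(-4) - 2)) = H*((-5 + H)*(3*(-¼) - 2)) = H*((-5 + H)*(-¾ - 2)) = H*((-5 + H)*(-11/4)) = H*(55/4 - 11*H/4))
L(-207, -117) - v(164) = -49 - 11*164*(5 - 1*164)/4 = -49 - 11*164*(5 - 164)/4 = -49 - 11*164*(-159)/4 = -49 - 1*(-71709) = -49 + 71709 = 71660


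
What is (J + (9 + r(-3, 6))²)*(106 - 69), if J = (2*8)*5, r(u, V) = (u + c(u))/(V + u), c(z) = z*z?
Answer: 7437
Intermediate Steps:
c(z) = z²
r(u, V) = (u + u²)/(V + u)
J = 80 (J = 16*5 = 80)
(J + (9 + r(-3, 6))²)*(106 - 69) = (80 + (9 - 3*(1 - 3)/(6 - 3))²)*(106 - 69) = (80 + (9 - 3*(-2)/3)²)*37 = (80 + (9 - 3*⅓*(-2))²)*37 = (80 + (9 + 2)²)*37 = (80 + 11²)*37 = (80 + 121)*37 = 201*37 = 7437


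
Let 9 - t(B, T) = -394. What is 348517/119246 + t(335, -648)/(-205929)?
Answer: 71721701155/24556209534 ≈ 2.9207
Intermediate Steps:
t(B, T) = 403 (t(B, T) = 9 - 1*(-394) = 9 + 394 = 403)
348517/119246 + t(335, -648)/(-205929) = 348517/119246 + 403/(-205929) = 348517*(1/119246) + 403*(-1/205929) = 348517/119246 - 403/205929 = 71721701155/24556209534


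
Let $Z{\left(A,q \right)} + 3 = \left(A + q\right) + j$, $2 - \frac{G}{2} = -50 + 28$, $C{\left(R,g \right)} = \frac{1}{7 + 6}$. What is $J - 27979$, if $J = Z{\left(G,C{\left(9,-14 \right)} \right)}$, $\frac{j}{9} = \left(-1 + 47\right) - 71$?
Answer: $- \frac{366066}{13} \approx -28159.0$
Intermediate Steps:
$C{\left(R,g \right)} = \frac{1}{13}$
$G = 48$ ($G = 4 - 2 \left(-50 + 28\right) = 4 - -44 = 4 + 44 = 48$)
$j = -225$ ($j = 9 \left(\left(-1 + 47\right) - 71\right) = 9 \left(46 - 71\right) = 9 \left(-25\right) = -225$)
$Z{\left(A,q \right)} = -228 + A + q$ ($Z{\left(A,q \right)} = -3 - \left(225 - A - q\right) = -3 + \left(-225 + A + q\right) = -228 + A + q$)
$J = - \frac{2339}{13}$ ($J = -228 + 48 + \frac{1}{13} = - \frac{2339}{13} \approx -179.92$)
$J - 27979 = - \frac{2339}{13} - 27979 = - \frac{366066}{13}$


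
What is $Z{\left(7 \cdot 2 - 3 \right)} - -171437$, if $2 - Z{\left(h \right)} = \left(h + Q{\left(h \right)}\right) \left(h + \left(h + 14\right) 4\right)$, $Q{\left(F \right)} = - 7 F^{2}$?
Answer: $264235$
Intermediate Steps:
$Z{\left(h \right)} = 2 - \left(56 + 5 h\right) \left(h - 7 h^{2}\right)$ ($Z{\left(h \right)} = 2 - \left(h - 7 h^{2}\right) \left(h + \left(h + 14\right) 4\right) = 2 - \left(h - 7 h^{2}\right) \left(h + \left(14 + h\right) 4\right) = 2 - \left(h - 7 h^{2}\right) \left(h + \left(56 + 4 h\right)\right) = 2 - \left(h - 7 h^{2}\right) \left(56 + 5 h\right) = 2 - \left(56 + 5 h\right) \left(h - 7 h^{2}\right)$)
$Z{\left(7 \cdot 2 - 3 \right)} - -171437 = \left(2 - 56 \left(7 \cdot 2 - 3\right) + 35 \left(7 \cdot 2 - 3\right)^{3} + 387 \left(7 \cdot 2 - 3\right)^{2}\right) - -171437 = \left(2 - 56 \left(14 - 3\right) + 35 \left(14 - 3\right)^{3} + 387 \left(14 - 3\right)^{2}\right) + 171437 = \left(2 - 616 + 35 \cdot 11^{3} + 387 \cdot 11^{2}\right) + 171437 = \left(2 - 616 + 35 \cdot 1331 + 387 \cdot 121\right) + 171437 = \left(2 - 616 + 46585 + 46827\right) + 171437 = 92798 + 171437 = 264235$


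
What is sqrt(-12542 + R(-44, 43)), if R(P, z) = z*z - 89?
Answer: 3*I*sqrt(1198) ≈ 103.84*I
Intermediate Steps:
R(P, z) = -89 + z**2 (R(P, z) = z**2 - 89 = -89 + z**2)
sqrt(-12542 + R(-44, 43)) = sqrt(-12542 + (-89 + 43**2)) = sqrt(-12542 + (-89 + 1849)) = sqrt(-12542 + 1760) = sqrt(-10782) = 3*I*sqrt(1198)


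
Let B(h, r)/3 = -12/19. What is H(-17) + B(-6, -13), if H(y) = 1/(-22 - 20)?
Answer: -1531/798 ≈ -1.9185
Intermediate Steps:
B(h, r) = -36/19 (B(h, r) = 3*(-12/19) = -36/19)
H(y) = -1/42 (H(y) = 1/(-42) = -1/42)
H(-17) + B(-6, -13) = -1/42 - 36/19 = -1531/798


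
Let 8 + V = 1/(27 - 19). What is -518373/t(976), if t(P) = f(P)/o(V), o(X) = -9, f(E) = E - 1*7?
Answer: 1555119/323 ≈ 4814.6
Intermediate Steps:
f(E) = -7 + E (f(E) = E - 7 = -7 + E)
V = -63/8 (V = -8 + 1/(27 - 19) = -8 + 1/8 = -8 + ⅛ = -63/8 ≈ -7.8750)
t(P) = 7/9 - P/9 (t(P) = (-7 + P)/(-9) = (-7 + P)*(-⅑) = 7/9 - P/9)
-518373/t(976) = -518373/(7/9 - ⅑*976) = -518373/(7/9 - 976/9) = -518373/(-323/3) = -518373*(-3/323) = 1555119/323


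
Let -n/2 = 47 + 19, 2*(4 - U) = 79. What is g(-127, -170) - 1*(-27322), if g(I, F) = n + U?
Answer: 54309/2 ≈ 27155.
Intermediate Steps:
U = -71/2 (U = 4 - 1/2*79 = 4 - 79/2 = -71/2 ≈ -35.500)
n = -132 (n = -2*(47 + 19) = -2*66 = -132)
g(I, F) = -335/2 (g(I, F) = -132 - 71/2 = -335/2)
g(-127, -170) - 1*(-27322) = -335/2 - 1*(-27322) = -335/2 + 27322 = 54309/2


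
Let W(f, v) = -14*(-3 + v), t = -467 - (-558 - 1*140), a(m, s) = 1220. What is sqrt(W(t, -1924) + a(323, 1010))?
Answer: sqrt(28198) ≈ 167.92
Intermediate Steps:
t = 231 (t = -467 - (-558 - 140) = -467 - 1*(-698) = -467 + 698 = 231)
W(f, v) = 42 - 14*v
sqrt(W(t, -1924) + a(323, 1010)) = sqrt((42 - 14*(-1924)) + 1220) = sqrt((42 + 26936) + 1220) = sqrt(26978 + 1220) = sqrt(28198)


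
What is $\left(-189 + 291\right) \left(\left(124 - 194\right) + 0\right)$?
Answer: $-7140$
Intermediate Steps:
$\left(-189 + 291\right) \left(\left(124 - 194\right) + 0\right) = 102 \left(-70 + 0\right) = 102 \left(-70\right) = -7140$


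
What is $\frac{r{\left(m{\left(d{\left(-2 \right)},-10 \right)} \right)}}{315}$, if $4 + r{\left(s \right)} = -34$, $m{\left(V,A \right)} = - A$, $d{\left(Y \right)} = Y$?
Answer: $- \frac{38}{315} \approx -0.12063$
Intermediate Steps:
$r{\left(s \right)} = -38$ ($r{\left(s \right)} = -4 - 34 = -38$)
$\frac{r{\left(m{\left(d{\left(-2 \right)},-10 \right)} \right)}}{315} = - \frac{38}{315}$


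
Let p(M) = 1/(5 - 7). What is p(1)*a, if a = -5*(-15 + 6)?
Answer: -45/2 ≈ -22.500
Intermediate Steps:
a = 45 (a = -5*(-9) = 45)
p(M) = -½ (p(M) = 1/(-2) = -½)
p(1)*a = -½*45 = -45/2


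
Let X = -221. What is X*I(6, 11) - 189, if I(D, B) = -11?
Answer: 2242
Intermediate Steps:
X*I(6, 11) - 189 = -221*(-11) - 189 = 2431 - 189 = 2242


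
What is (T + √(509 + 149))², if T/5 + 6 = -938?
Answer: (4720 - √658)² ≈ 2.2037e+7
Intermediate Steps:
T = -4720 (T = -30 + 5*(-938) = -30 - 4690 = -4720)
(T + √(509 + 149))² = (-4720 + √(509 + 149))² = (-4720 + √658)²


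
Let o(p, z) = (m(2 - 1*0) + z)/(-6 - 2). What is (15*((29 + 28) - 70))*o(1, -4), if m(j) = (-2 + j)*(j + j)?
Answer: -195/2 ≈ -97.500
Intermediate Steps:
m(j) = 2*j*(-2 + j) (m(j) = (-2 + j)*(2*j) = 2*j*(-2 + j))
o(p, z) = -z/8 (o(p, z) = (2*(2 - 1*0)*(-2 + (2 - 1*0)) + z)/(-6 - 2) = (2*(2 + 0)*(-2 + (2 + 0)) + z)/(-8) = (2*2*(-2 + 2) + z)*(-⅛) = (2*2*0 + z)*(-⅛) = (0 + z)*(-⅛) = z*(-⅛) = -z/8)
(15*((29 + 28) - 70))*o(1, -4) = (15*((29 + 28) - 70))*(-⅛*(-4)) = (15*(57 - 70))*(½) = (15*(-13))*(½) = -195*½ = -195/2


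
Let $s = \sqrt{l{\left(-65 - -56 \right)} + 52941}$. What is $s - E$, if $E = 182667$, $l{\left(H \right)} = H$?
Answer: $-182667 + 2 \sqrt{13233} \approx -1.8244 \cdot 10^{5}$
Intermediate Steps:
$s = 2 \sqrt{13233}$ ($s = \sqrt{\left(-65 - -56\right) + 52941} = \sqrt{\left(-65 + 56\right) + 52941} = \sqrt{-9 + 52941} = \sqrt{52932} = 2 \sqrt{13233} \approx 230.07$)
$s - E = 2 \sqrt{13233} - 182667 = -182667 + 2 \sqrt{13233}$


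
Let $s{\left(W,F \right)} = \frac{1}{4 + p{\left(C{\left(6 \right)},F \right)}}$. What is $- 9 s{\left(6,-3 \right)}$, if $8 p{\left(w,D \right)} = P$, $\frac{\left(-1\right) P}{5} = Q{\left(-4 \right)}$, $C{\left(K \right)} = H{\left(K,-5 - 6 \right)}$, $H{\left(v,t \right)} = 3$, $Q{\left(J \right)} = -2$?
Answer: $- \frac{12}{7} \approx -1.7143$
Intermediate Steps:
$C{\left(K \right)} = 3$
$P = 10$ ($P = \left(-5\right) \left(-2\right) = 10$)
$p{\left(w,D \right)} = \frac{5}{4}$ ($p{\left(w,D \right)} = \frac{1}{8} \cdot 10 = \frac{5}{4}$)
$s{\left(W,F \right)} = \frac{4}{21}$ ($s{\left(W,F \right)} = \frac{1}{4 + \frac{5}{4}} = \frac{1}{\frac{21}{4}} = \frac{4}{21}$)
$- 9 s{\left(6,-3 \right)} = \left(-9\right) \frac{4}{21} = - \frac{12}{7}$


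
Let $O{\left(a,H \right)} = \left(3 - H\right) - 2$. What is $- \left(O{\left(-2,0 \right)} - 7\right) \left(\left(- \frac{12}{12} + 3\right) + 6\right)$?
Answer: $48$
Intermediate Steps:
$O{\left(a,H \right)} = 1 - H$
$- \left(O{\left(-2,0 \right)} - 7\right) \left(\left(- \frac{12}{12} + 3\right) + 6\right) = - \left(\left(1 - 0\right) - 7\right) \left(\left(- \frac{12}{12} + 3\right) + 6\right) = - \left(\left(1 + 0\right) - 7\right) \left(\left(\left(-12\right) \frac{1}{12} + 3\right) + 6\right) = - \left(1 - 7\right) \left(\left(-1 + 3\right) + 6\right) = - \left(-6\right) \left(2 + 6\right) = - \left(-6\right) 8 = \left(-1\right) \left(-48\right) = 48$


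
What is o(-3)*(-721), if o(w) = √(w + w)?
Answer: -721*I*√6 ≈ -1766.1*I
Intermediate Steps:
o(w) = √2*√w (o(w) = √(2*w) = √2*√w)
o(-3)*(-721) = (√2*√(-3))*(-721) = (√2*(I*√3))*(-721) = (I*√6)*(-721) = -721*I*√6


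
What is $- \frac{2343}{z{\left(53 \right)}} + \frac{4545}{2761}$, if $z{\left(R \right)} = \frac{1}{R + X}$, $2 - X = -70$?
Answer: $- \frac{808623330}{2761} \approx -2.9287 \cdot 10^{5}$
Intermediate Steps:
$X = 72$ ($X = 2 - -70 = 2 + 70 = 72$)
$z{\left(R \right)} = \frac{1}{72 + R}$ ($z{\left(R \right)} = \frac{1}{R + 72} = \frac{1}{72 + R}$)
$- \frac{2343}{z{\left(53 \right)}} + \frac{4545}{2761} = - \frac{2343}{\frac{1}{72 + 53}} + \frac{4545}{2761} = - \frac{2343}{\frac{1}{125}} + 4545 \cdot \frac{1}{2761} = - 2343 \frac{1}{\frac{1}{125}} + \frac{4545}{2761} = \left(-2343\right) 125 + \frac{4545}{2761} = -292875 + \frac{4545}{2761} = - \frac{808623330}{2761}$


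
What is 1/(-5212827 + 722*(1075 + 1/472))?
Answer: -236/1047055411 ≈ -2.2539e-7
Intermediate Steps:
1/(-5212827 + 722*(1075 + 1/472)) = 1/(-5212827 + 722*(507401/472)) = 1/(-5212827 + 183171761/236) = 1/(-1047055411/236) = -236/1047055411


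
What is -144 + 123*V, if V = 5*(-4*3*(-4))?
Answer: 29376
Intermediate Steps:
V = 240 (V = 5*(-12*(-4)) = 5*48 = 240)
-144 + 123*V = -144 + 123*240 = -144 + 29520 = 29376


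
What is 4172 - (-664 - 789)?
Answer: 5625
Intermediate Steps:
4172 - (-664 - 789) = 4172 - 1*(-1453) = 4172 + 1453 = 5625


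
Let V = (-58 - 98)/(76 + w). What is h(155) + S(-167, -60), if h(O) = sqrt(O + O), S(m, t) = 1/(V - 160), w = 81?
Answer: -157/25276 + sqrt(310) ≈ 17.601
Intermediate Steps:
V = -156/157 (V = (-58 - 98)/(76 + 81) = -156/157 ≈ -0.99363)
S(m, t) = -157/25276 (S(m, t) = 1/(-156/157 - 160) = 1/(-25276/157) = -157/25276)
h(O) = sqrt(2)*sqrt(O) (h(O) = sqrt(2*O) = sqrt(2)*sqrt(O))
h(155) + S(-167, -60) = sqrt(2)*sqrt(155) - 157/25276 = sqrt(310) - 157/25276 = -157/25276 + sqrt(310)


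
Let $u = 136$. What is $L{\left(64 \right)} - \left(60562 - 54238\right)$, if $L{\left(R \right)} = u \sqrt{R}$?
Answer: $-5236$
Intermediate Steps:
$L{\left(R \right)} = 136 \sqrt{R}$
$L{\left(64 \right)} - \left(60562 - 54238\right) = 136 \sqrt{64} - \left(60562 - 54238\right) = 136 \cdot 8 - \left(60562 - 54238\right) = 1088 - 6324 = -5236$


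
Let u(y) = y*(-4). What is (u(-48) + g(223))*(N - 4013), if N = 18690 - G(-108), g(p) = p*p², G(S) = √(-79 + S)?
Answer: 162764392843 - 11089759*I*√187 ≈ 1.6276e+11 - 1.5165e+8*I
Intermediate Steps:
g(p) = p³
N = 18690 - I*√187 (N = 18690 - √(-79 - 108) = 18690 - √(-187) = 18690 - I*√187 ≈ 18690.0 - 13.675*I)
u(y) = -4*y
(u(-48) + g(223))*(N - 4013) = (-4*(-48) + 223³)*((18690 - I*√187) - 4013) = (192 + 11089567)*(14677 - I*√187) = 11089759*(14677 - I*√187) = 162764392843 - 11089759*I*√187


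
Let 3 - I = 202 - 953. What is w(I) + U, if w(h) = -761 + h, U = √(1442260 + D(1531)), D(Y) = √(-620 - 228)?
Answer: -7 + 2*√(360565 + I*√53) ≈ 1193.9 + 0.012124*I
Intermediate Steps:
D(Y) = 4*I*√53 (D(Y) = √(-848) = 4*I*√53)
I = 754 (I = 3 - (202 - 953) = 3 - 1*(-751) = 3 + 751 = 754)
U = √(1442260 + 4*I*√53) ≈ 1200.9 + 0.01*I
w(I) + U = (-761 + 754) + 2*√(360565 + I*√53) = -7 + 2*√(360565 + I*√53)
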